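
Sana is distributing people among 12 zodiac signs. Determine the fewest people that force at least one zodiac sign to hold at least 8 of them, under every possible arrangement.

With 84 people one could put exactly 7 in each of the 12 zodiac signs, and no zodiac sign would reach 8.
One more person must land in a zodiac sign that already has 7, giving it 8.
So 12 × 7 + 1 = 85 people are required.

85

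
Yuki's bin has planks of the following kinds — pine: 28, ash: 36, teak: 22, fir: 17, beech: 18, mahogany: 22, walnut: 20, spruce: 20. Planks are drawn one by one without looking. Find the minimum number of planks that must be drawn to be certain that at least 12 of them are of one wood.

An adversary could hand out at most 11 planks per wood: 11 + 11 + 11 + 11 + 11 + 11 + 11 + 11 = 88 planks and still no wood has 12.
Pigeonhole: one more plank lands in a wood already at 11, so 89 draws are enough and 88 are not.

89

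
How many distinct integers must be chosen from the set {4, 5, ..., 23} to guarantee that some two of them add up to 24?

13

A set avoiding the sum 24 can contain at most one of each pair {x, 24−x}, plus the 4 elements whose complement lies outside the range or equal to its own complement.
The integers 12, …, 23 (12 of them) are such a set: any two sum to at least 12+13 = 25 > 24.
Any 13th integer completes one of the 8 pairs, so 13 choices force a sum of 24.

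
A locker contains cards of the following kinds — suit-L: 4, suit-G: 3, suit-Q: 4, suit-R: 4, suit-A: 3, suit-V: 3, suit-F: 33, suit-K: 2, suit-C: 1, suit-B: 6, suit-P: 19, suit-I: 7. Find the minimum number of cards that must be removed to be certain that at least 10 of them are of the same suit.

56

An adversary could hand out at most 9 cards per suit (10 suits run out sooner): 4 + 3 + 4 + 4 + 3 + 3 + 9 + 2 + 1 + 6 + 9 + 7 = 55 cards and still no suit has 10.
By the pigeonhole principle, one more card lands in a suit already at 9, so 56 draws are enough and 55 are not.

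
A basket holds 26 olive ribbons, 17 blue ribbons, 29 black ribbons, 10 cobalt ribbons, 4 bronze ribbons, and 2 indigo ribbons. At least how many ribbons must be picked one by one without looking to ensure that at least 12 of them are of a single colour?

Pigeonhole: the 6 colours are the holes; the ribbons drawn are the pigeons.
To avoid 12 of any one colour, the worst case takes at most 11 of each colour, or every ribbon of a colour that has fewer than 11.
That gives 11 + 11 + 11 + 10 + 4 + 2 = 49 ribbons with no colour reaching 12.
The next ribbon forces some colour to 12, so 49 + 1 = 50.

50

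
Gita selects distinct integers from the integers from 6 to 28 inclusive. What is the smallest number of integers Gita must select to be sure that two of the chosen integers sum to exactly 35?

Group the elements by complementary pair {x, 35−x}: {7,28}, {8,27}, {9,26}, …, giving 11 two-element pairs and 1 integer whose partner 35−x falls outside [6,28].
Treating each of those 12 groups as a pigeonhole, one can pick one integer per group — 12 integers — with no two summing to 35.
The 13th integer lands in an occupied pair, forcing a sum of 35.

13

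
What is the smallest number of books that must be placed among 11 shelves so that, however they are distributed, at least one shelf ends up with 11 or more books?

111

With 110 books one could put exactly 10 in each of the 11 shelves, and no shelf would reach 11.
One more book must land in a shelf that already has 10, giving it 11.
So 11 × 10 + 1 = 111 books are required.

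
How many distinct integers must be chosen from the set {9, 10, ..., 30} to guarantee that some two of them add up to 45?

15

Group the elements by complementary pair {x, 45−x}: {15,30}, {16,29}, {17,28}, …, giving 8 two-element pairs and 6 integers whose partner 45−x falls outside [9,30].
Treating each of those 14 groups as a pigeonhole, one can pick one integer per group — 14 integers — with no two summing to 45.
The 15th integer lands in an occupied pair, forcing a sum of 45.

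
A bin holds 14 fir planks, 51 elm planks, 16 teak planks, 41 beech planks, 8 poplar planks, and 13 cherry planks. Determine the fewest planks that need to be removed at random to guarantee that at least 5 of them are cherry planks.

135

In the worst case for collecting cherry planks, every non-cherry plank comes out first.
There are 14 + 51 + 16 + 41 + 8 = 130 non-cherry planks altogether.
After those, each further plank must be cherry, so 130 + 5 = 135 draws guarantee 5 cherry planks.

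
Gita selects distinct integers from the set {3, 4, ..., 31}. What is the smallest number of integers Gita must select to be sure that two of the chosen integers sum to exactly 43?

20

A set avoiding the sum 43 can contain at most one of each pair {x, 43−x}, plus the 9 elements whose complement lies outside the range.
The integers 3, …, 21 (19 of them) are such a set: any two sum to at least 3+4 = 7 and at most 20+21 = 41 < 43.
Pigeonhole: any 20th integer completes one of the 10 pairs, so 20 choices force a sum of 43.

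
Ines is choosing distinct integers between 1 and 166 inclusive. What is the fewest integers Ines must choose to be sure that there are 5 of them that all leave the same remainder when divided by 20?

The 20 residue classes mod 20 are the pigeonholes.
With 80 integers one could put 4 in each residue class and have no class reach 5.
The 81st integer pushes some class to 5, so 20·4 + 1 = 81.

81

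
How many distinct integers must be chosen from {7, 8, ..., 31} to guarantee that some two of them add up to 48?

19

Group the elements by complementary pair {x, 48−x}: {17,31}, {18,30}, {19,29}, …, giving 7 two-element pairs; the single value 24 (it cannot pair with itself since the integers are distinct); and 10 integers whose partner 48−x falls outside [7,31].
By the pigeonhole principle, treating each of those 18 groups as a pigeonhole, one can pick one integer per group — 18 integers — with no two summing to 48.
The 19th integer lands in an occupied pair, forcing a sum of 48.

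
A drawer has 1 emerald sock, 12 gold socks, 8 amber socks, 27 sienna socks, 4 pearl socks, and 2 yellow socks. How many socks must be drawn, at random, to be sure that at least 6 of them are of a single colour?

An adversary could hand out at most 5 socks per colour (emerald, pearl, yellow run out sooner): 1 + 5 + 5 + 5 + 4 + 2 = 22 socks and still no colour has 6.
One more sock lands in a colour already at 5, so 23 draws are enough and 22 are not.

23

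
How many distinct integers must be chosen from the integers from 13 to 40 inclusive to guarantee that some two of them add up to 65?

Group the elements by complementary pair {x, 65−x}: {25,40}, {26,39}, {27,38}, …, giving 8 two-element pairs and 12 integers whose partner 65−x falls outside [13,40].
Treating each of those 20 groups as a pigeonhole, one can pick one integer per group — 20 integers — with no two summing to 65.
The 21st integer lands in an occupied pair, forcing a sum of 65.

21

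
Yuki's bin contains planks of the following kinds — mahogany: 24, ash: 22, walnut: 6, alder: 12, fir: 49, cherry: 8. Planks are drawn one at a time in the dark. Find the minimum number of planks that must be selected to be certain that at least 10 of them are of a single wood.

51

An adversary could hand out at most 9 planks per wood (walnut, cherry run out sooner): 9 + 9 + 6 + 9 + 9 + 8 = 50 planks and still no wood has 10.
One more plank lands in a wood already at 9, so 51 draws are enough and 50 are not.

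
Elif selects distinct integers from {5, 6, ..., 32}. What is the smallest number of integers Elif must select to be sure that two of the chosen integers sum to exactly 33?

17

A set avoiding the sum 33 can contain at most one of each pair {x, 33−x}, plus the 4 elements whose complement lies outside the range.
The integers 17, …, 32 (16 of them) are such a set: any two sum to at least 17+18 = 35 > 33.
By the pigeonhole principle, any 17th integer completes one of the 12 pairs, so 17 choices force a sum of 33.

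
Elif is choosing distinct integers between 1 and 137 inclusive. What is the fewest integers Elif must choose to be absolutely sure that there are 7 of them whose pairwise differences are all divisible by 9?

Integers whose pairwise differences are multiples of 9 are exactly those sharing a remainder mod 9. Pigeonhole: the 9 residue classes mod 9 are the pigeonholes.
With 54 integers one could put 6 in each residue class and have no class reach 7.
The 55th integer pushes some class to 7, so 9·6 + 1 = 55.

55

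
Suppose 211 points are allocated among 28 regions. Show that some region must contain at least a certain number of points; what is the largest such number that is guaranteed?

The 28 regions are the holes and the 211 points are the pigeons.
If every region held at most 7 points, the total would be at most 28 × 7 = 196, which is less than 211.
So some region holds at least ⌈211/28⌉ = 8 points.

8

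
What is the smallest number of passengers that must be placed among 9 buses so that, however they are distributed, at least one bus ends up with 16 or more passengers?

136

With 135 passengers one could put exactly 15 in each of the 9 buses, and no bus would reach 16.
One more passenger must land in a bus that already has 15, giving it 16.
So 9 × 15 + 1 = 136 passengers are required.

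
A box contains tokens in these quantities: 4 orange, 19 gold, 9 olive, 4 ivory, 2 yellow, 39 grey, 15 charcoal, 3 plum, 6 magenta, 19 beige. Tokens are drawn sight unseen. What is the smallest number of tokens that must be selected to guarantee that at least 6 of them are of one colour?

44

The 10 colours are the holes; the tokens drawn are the pigeons.
To avoid 6 of any one colour, the worst case takes at most 5 of each colour, or every token of a colour that has fewer than 5.
That gives 4 + 5 + 5 + 4 + 2 + 5 + 5 + 3 + 5 + 5 = 43 tokens with no colour reaching 6.
The next token forces some colour to 6, so 43 + 1 = 44.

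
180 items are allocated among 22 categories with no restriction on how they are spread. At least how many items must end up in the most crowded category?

9

The 22 categories are the holes and the 180 items are the pigeons.
If every category held at most 8 items, the total would be at most 22 × 8 = 176, which is less than 180.
So some category holds at least ⌈180/22⌉ = 9 items.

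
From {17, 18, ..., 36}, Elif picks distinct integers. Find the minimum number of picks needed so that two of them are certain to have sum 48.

Group the elements by complementary pair {x, 48−x}: {17,31}, {18,30}, {19,29}, …, giving 7 two-element pairs, the single value 24 (it cannot pair with itself since the integers are distinct), and 5 integers whose partner 48−x falls outside [17,36].
By pigeonhole, treating each of those 13 groups as a pigeonhole, one can pick one integer per group — 13 integers — with no two summing to 48.
The 14th integer lands in an occupied pair, forcing a sum of 48.

14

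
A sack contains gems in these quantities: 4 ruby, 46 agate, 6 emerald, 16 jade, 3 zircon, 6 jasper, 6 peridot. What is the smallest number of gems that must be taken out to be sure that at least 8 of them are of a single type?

40

The 7 types are the holes; the gems drawn are the pigeons.
To avoid 8 of any one type, the worst case takes at most 7 of each type, or every gem of a type that has fewer than 7.
That gives 4 + 7 + 6 + 7 + 3 + 6 + 6 = 39 gems with no type reaching 8.
The next gem forces some type to 8, so 39 + 1 = 40.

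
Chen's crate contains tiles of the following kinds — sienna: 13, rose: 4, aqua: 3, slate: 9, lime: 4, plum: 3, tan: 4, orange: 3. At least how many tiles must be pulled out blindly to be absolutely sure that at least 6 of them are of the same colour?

32

By pigeonhole, put each drawn tile into a box by colour. The largest draw with every box below 6 takes min(count, 5) from each colour; colours with fewer than 5 contribute all they have.
Σ min(cᵢ, 5) = 5 + 4 + 3 + 5 + 4 + 3 + 4 + 3 = 31.
Draw number 31 + 1 = 32 must push one box to 6.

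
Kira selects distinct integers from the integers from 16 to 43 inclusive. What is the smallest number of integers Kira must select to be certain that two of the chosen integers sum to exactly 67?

A set avoiding the sum 67 can contain at most one of each pair {x, 67−x}, plus the 8 elements whose complement lies outside the range.
The integers 16, …, 33 (18 of them) are such a set: any two sum to at least 16+17 = 33 and at most 32+33 = 65 < 67.
Any 19th integer completes one of the 10 pairs, so 19 choices force a sum of 67.

19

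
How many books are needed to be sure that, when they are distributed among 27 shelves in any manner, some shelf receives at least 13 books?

With 324 books one could put exactly 12 in each of the 27 shelves, and no shelf would reach 13.
One more book must land in a shelf that already has 12, giving it 13.
So 27 × 12 + 1 = 325 books are required.

325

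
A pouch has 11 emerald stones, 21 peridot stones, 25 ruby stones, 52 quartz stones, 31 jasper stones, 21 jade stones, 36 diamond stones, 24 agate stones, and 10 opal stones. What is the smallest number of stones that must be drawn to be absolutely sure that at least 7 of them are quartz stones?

186

In the worst case for collecting quartz stones, every non-quartz stone comes out first.
There are 11 + 21 + 25 + 31 + 21 + 36 + 24 + 10 = 179 non-quartz stones altogether.
After those, each further stone must be quartz, so 179 + 7 = 186 draws guarantee 7 quartz stones.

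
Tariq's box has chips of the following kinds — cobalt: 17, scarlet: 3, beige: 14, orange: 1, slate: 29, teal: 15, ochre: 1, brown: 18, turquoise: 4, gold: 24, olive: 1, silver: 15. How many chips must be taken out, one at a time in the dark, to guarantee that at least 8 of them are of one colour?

60

An adversary could hand out at most 7 chips per colour (5 colours run out sooner): 7 + 3 + 7 + 1 + 7 + 7 + 1 + 7 + 4 + 7 + 1 + 7 = 59 chips and still no colour has 8.
One more chip lands in a colour already at 7, so 60 draws are enough and 59 are not.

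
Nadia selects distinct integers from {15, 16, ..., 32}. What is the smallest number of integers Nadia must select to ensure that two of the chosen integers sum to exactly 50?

12

Two chosen integers sum to 50 exactly when both halves of some pair {x, 50−x} with 18 ≤ x ≤ 50−x ≤ 32 are chosen — 7 such pairs.
The remaining 4 elements (those with no distinct partner in range) can never complete a 50-sum, so the worst case takes all of them and one from each pair: 4 + 7 = 11.
By the pigeonhole principle, the 12th integer has to be the second member of some pair, so 11 + 1 = 12.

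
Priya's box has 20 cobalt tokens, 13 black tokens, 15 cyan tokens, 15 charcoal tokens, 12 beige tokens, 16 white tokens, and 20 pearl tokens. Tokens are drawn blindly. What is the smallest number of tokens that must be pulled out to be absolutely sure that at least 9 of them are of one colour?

57

Put each drawn token into a box by colour. The largest draw with every box below 9 takes min(count, 8) from each colour.
Σ min(cᵢ, 8) = 8 + 8 + 8 + 8 + 8 + 8 + 8 = 56.
Draw number 56 + 1 = 57 must push one box to 9.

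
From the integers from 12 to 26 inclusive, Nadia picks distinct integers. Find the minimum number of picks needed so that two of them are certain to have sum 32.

A set avoiding the sum 32 can contain at most one of each pair {x, 32−x}, plus the 7 elements whose complement lies outside the range or equal to its own complement.
The integers 16, …, 26 (11 of them) are such a set: any two sum to at least 16+17 = 33 > 32.
By pigeonhole, any 12th integer completes one of the 4 pairs, so 12 choices force a sum of 32.

12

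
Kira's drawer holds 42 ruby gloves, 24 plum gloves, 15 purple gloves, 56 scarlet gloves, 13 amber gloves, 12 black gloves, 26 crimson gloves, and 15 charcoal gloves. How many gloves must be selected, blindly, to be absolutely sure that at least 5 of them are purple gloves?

In the worst case for collecting purple gloves, every non-purple glove comes out first.
There are 42 + 24 + 56 + 13 + 12 + 26 + 15 = 188 non-purple gloves altogether.
After those, each further glove must be purple, so 188 + 5 = 193 draws guarantee 5 purple gloves.

193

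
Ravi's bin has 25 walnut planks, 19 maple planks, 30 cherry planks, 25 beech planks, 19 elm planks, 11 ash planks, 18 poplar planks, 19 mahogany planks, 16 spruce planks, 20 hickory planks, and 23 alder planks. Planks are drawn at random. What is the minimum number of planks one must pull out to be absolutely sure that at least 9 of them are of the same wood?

89

The 11 woods are the holes; the planks drawn are the pigeons.
To avoid 9 of any one wood, the worst case takes at most 8 of each wood.
That gives 8 + 8 + 8 + 8 + 8 + 8 + 8 + 8 + 8 + 8 + 8 = 88 planks with no wood reaching 9.
The next plank forces some wood to 9, so 88 + 1 = 89.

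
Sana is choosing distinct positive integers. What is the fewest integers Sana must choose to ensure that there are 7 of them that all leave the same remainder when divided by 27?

163

The 27 residue classes mod 27 are the pigeonholes.
With 162 integers one could put 6 in each residue class and have no class reach 7.
The 163rd integer pushes some class to 7, so 27·6 + 1 = 163.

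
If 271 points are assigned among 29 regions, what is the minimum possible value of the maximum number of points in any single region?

10

By pigeonhole, the 29 regions are the holes and the 271 points are the pigeons.
If every region held at most 9 points, the total would be at most 29 × 9 = 261, which is less than 271.
So some region holds at least ⌈271/29⌉ = 10 points.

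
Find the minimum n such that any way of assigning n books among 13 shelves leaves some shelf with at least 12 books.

With 143 books one could put exactly 11 in each of the 13 shelves, and no shelf would reach 12.
One more book must land in a shelf that already has 11, giving it 12.
So 13 × 11 + 1 = 144 books are required.

144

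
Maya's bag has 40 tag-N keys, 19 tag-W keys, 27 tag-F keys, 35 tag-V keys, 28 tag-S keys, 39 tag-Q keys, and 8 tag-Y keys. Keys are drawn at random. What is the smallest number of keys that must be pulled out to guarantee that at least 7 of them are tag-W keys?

184

In the worst case for collecting tag-W keys, every non-tag-W key comes out first.
There are 40 + 27 + 35 + 28 + 39 + 8 = 177 non-tag-W keys altogether.
After those, each further key must be tag-W, so 177 + 7 = 184 draws guarantee 7 tag-W keys.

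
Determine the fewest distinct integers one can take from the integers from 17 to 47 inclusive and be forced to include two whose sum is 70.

A set avoiding the sum 70 can contain at most one of each pair {x, 70−x}, plus the 7 elements whose complement lies outside the range or equal to its own complement.
The integers 17, …, 35 (19 of them) are such a set: any two sum to at least 17+18 = 35 and at most 34+35 = 69 < 70.
By the pigeonhole principle, any 20th integer completes one of the 12 pairs, so 20 choices force a sum of 70.

20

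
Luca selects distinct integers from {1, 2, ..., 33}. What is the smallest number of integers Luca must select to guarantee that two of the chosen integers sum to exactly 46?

24

A set avoiding the sum 46 can contain at most one of each pair {x, 46−x}, plus the 13 elements whose complement lies outside the range or equal to its own complement.
The integers 1, …, 23 (23 of them) are such a set: any two sum to at least 1+2 = 3 and at most 22+23 = 45 < 46.
Any 24th integer completes one of the 10 pairs, so 24 choices force a sum of 46.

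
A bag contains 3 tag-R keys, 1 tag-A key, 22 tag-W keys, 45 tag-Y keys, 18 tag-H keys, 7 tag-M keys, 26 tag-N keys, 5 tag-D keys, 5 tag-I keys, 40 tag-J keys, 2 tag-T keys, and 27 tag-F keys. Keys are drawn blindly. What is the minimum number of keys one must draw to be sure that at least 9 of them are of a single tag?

The 12 tags are the holes; the keys drawn are the pigeons.
To avoid 9 of any one tag, the worst case takes at most 8 of each tag, or every key of a tag that has fewer than 8.
That gives 3 + 1 + 8 + 8 + 8 + 7 + 8 + 5 + 5 + 8 + 2 + 8 = 71 keys with no tag reaching 9.
The next key forces some tag to 9, so 71 + 1 = 72.

72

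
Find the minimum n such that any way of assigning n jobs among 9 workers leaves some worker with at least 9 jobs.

With 72 jobs one could put exactly 8 in each of the 9 workers, and no worker would reach 9.
By the pigeonhole principle, one more job must land in a worker that already has 8, giving it 9.
So 9 × 8 + 1 = 73 jobs are required.

73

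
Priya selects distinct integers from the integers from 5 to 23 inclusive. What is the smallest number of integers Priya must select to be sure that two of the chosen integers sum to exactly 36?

15

Group the elements by complementary pair {x, 36−x}: {13,23}, {14,22}, {15,21}, …, giving 5 two-element pairs; the single value 18 (it cannot pair with itself since the integers are distinct); and 8 integers whose partner 36−x falls outside [5,23].
By the pigeonhole principle, treating each of those 14 groups as a pigeonhole, one can pick one integer per group — 14 integers — with no two summing to 36.
The 15th integer lands in an occupied pair, forcing a sum of 36.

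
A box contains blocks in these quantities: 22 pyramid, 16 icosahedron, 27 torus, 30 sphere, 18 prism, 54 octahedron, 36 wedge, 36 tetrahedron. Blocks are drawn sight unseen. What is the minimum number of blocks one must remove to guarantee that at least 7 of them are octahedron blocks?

192

In the worst case for collecting octahedron blocks, every non-octahedron block comes out first.
There are 22 + 16 + 27 + 30 + 18 + 36 + 36 = 185 non-octahedron blocks altogether.
After those, each further block must be octahedron, so 185 + 7 = 192 draws guarantee 7 octahedron blocks.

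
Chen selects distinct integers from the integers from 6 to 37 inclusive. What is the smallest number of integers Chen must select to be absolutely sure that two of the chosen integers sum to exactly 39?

Group the elements by complementary pair {x, 39−x}: {6,33}, {7,32}, {8,31}, …, giving 14 two-element pairs and 4 integers whose partner 39−x falls outside [6,37].
Treating each of those 18 groups as a pigeonhole, one can pick one integer per group — 18 integers — with no two summing to 39.
The 19th integer lands in an occupied pair, forcing a sum of 39.

19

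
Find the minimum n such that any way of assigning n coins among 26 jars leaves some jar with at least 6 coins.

With 130 coins one could put exactly 5 in each of the 26 jars, and no jar would reach 6.
One more coin must land in a jar that already has 5, giving it 6.
So 26 × 5 + 1 = 131 coins are required.

131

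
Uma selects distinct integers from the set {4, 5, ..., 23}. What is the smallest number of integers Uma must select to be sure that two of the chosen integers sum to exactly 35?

Two chosen integers sum to 35 exactly when both halves of some pair {x, 35−x} with 12 ≤ x ≤ 35−x ≤ 23 are chosen — 6 such pairs.
The remaining 8 elements (those with no distinct partner in range) can never complete a 35-sum, so the worst case takes all of them and one from each pair: 8 + 6 = 14.
The 15th integer has to be the second member of some pair, so 14 + 1 = 15.

15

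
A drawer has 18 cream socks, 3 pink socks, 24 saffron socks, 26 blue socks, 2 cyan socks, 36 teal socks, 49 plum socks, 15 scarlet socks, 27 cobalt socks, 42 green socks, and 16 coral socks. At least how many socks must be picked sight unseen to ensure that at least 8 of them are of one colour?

69

The 11 colours are the holes; the socks drawn are the pigeons.
To avoid 8 of any one colour, the worst case takes at most 7 of each colour, or every sock of a colour that has fewer than 7.
That gives 7 + 3 + 7 + 7 + 2 + 7 + 7 + 7 + 7 + 7 + 7 = 68 socks with no colour reaching 8.
The next sock forces some colour to 8, so 68 + 1 = 69.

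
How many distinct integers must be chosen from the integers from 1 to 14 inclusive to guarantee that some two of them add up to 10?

A set avoiding the sum 10 can contain at most one of each pair {x, 10−x}, plus the 6 elements whose complement lies outside the range or equal to its own complement.
The integers 5, …, 14 (10 of them) are such a set: any two sum to at least 5+6 = 11 > 10.
Pigeonhole: any 11th integer completes one of the 4 pairs, so 11 choices force a sum of 10.

11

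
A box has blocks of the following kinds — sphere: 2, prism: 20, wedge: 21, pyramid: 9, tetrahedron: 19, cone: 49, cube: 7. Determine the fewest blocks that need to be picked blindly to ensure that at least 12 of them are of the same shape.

Put each drawn block into a box by shape. The largest draw with every box below 12 takes min(count, 11) from each shape; shapes with fewer than 11 contribute all they have.
Σ min(cᵢ, 11) = 2 + 11 + 11 + 9 + 11 + 11 + 7 = 62.
Draw number 62 + 1 = 63 must push one box to 12.

63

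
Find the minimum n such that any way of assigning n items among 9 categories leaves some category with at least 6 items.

With 45 items one could put exactly 5 in each of the 9 categories, and no category would reach 6.
One more item must land in a category that already has 5, giving it 6.
So 9 × 5 + 1 = 46 items are required.

46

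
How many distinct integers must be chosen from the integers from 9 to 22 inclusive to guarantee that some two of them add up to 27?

Two chosen integers sum to 27 exactly when both halves of some pair {x, 27−x} with 9 ≤ x ≤ 27−x ≤ 18 are chosen — 5 such pairs.
The remaining 4 elements (those with no distinct partner in range) can never complete a 27-sum, so the worst case takes all of them and one from each pair: 4 + 5 = 9.
The 10th integer has to be the second member of some pair, so 9 + 1 = 10.

10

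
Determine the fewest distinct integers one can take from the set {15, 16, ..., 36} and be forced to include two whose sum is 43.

Two chosen integers sum to 43 exactly when both halves of some pair {x, 43−x} with 15 ≤ x ≤ 43−x ≤ 28 are chosen — 7 such pairs.
The remaining 8 elements (those with no distinct partner in range) can never complete a 43-sum, so the worst case takes all of them and one from each pair: 8 + 7 = 15.
The 16th integer has to be the second member of some pair, so 15 + 1 = 16.

16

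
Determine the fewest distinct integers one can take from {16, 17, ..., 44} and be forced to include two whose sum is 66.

19

A set avoiding the sum 66 can contain at most one of each pair {x, 66−x}, plus the 7 elements whose complement lies outside the range or equal to its own complement.
The integers 16, …, 33 (18 of them) are such a set: any two sum to at least 16+17 = 33 and at most 32+33 = 65 < 66.
Any 19th integer completes one of the 11 pairs, so 19 choices force a sum of 66.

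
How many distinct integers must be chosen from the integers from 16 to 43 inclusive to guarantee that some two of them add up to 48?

21

A set avoiding the sum 48 can contain at most one of each pair {x, 48−x}, plus the 12 elements whose complement lies outside the range or equal to its own complement.
The integers 24, …, 43 (20 of them) are such a set: any two sum to at least 24+25 = 49 > 48.
By the pigeonhole principle, any 21st integer completes one of the 8 pairs, so 21 choices force a sum of 48.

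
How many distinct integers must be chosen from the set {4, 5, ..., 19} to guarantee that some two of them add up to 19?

Group the elements by complementary pair {x, 19−x}: {4,15}, {5,14}, {6,13}, …, giving 6 two-element pairs and 4 integers whose partner 19−x falls outside [4,19].
Treating each of those 10 groups as a pigeonhole, one can pick one integer per group — 10 integers — with no two summing to 19.
The 11th integer lands in an occupied pair, forcing a sum of 19.

11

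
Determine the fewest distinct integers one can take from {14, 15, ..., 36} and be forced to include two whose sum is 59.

A set avoiding the sum 59 can contain at most one of each pair {x, 59−x}, plus the 9 elements whose complement lies outside the range.
The integers 14, …, 29 (16 of them) are such a set: any two sum to at least 14+15 = 29 and at most 28+29 = 57 < 59.
By pigeonhole, any 17th integer completes one of the 7 pairs, so 17 choices force a sum of 59.

17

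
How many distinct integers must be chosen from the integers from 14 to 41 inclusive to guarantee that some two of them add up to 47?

A set avoiding the sum 47 can contain at most one of each pair {x, 47−x}, plus the 8 elements whose complement lies outside the range.
The integers 24, …, 41 (18 of them) are such a set: any two sum to at least 24+25 = 49 > 47.
By the pigeonhole principle, any 19th integer completes one of the 10 pairs, so 19 choices force a sum of 47.

19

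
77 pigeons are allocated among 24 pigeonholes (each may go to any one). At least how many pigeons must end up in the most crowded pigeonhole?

The 24 pigeonholes are the holes and the 77 pigeons are the pigeons.
If every pigeonhole held at most 3 pigeons, the total would be at most 24 × 3 = 72, which is less than 77.
So some pigeonhole holds at least ⌈77/24⌉ = 4 pigeons.

4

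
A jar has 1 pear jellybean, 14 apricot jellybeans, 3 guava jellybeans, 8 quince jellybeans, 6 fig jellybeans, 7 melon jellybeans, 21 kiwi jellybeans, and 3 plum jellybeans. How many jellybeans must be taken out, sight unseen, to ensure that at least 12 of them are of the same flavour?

By the pigeonhole principle, put each drawn jellybean into a box by flavour. The largest draw with every box below 12 takes min(count, 11) from each flavour; flavours with fewer than 11 contribute all they have.
Σ min(cᵢ, 11) = 1 + 11 + 3 + 8 + 6 + 7 + 11 + 3 = 50.
Draw number 50 + 1 = 51 must push one box to 12.

51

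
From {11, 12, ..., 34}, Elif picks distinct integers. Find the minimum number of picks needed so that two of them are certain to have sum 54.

18

Two chosen integers sum to 54 exactly when both halves of some pair {x, 54−x} with 20 ≤ x ≤ 54−x ≤ 34 are chosen — 7 such pairs.
The remaining 10 elements (those with no distinct partner in range) can never complete a 54-sum, so the worst case takes all of them and one from each pair: 10 + 7 = 17.
By pigeonhole, the 18th integer has to be the second member of some pair, so 17 + 1 = 18.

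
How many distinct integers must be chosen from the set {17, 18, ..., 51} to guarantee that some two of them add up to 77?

A set avoiding the sum 77 can contain at most one of each pair {x, 77−x}, plus the 9 elements whose complement lies outside the range.
The integers 17, …, 38 (22 of them) are such a set: any two sum to at least 17+18 = 35 and at most 37+38 = 75 < 77.
Pigeonhole: any 23rd integer completes one of the 13 pairs, so 23 choices force a sum of 77.

23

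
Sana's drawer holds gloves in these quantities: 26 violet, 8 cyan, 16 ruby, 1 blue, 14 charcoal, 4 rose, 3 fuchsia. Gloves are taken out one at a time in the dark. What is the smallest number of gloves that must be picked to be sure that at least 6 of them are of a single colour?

29

Put each drawn glove into a box by colour. The largest draw with every box below 6 takes min(count, 5) from each colour; colours with fewer than 5 contribute all they have.
Σ min(cᵢ, 5) = 5 + 5 + 5 + 1 + 5 + 4 + 3 = 28.
Draw number 28 + 1 = 29 must push one box to 6.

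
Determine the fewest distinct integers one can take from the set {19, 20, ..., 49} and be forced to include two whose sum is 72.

Group the elements by complementary pair {x, 72−x}: {23,49}, {24,48}, {25,47}, …, giving 13 two-element pairs, the single value 36 (it cannot pair with itself since the integers are distinct), and 4 integers whose partner 72−x falls outside [19,49].
Treating each of those 18 groups as a pigeonhole, one can pick one integer per group — 18 integers — with no two summing to 72.
The 19th integer lands in an occupied pair, forcing a sum of 72.

19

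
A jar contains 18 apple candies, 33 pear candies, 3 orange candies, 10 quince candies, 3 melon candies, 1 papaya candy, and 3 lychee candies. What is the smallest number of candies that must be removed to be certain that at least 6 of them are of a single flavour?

An adversary could hand out at most 5 candies per flavour (4 flavours run out sooner): 5 + 5 + 3 + 5 + 3 + 1 + 3 = 25 candies and still no flavour has 6.
One more candy lands in a flavour already at 5, so 26 draws are enough and 25 are not.

26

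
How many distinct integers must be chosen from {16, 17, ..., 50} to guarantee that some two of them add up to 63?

A set avoiding the sum 63 can contain at most one of each pair {x, 63−x}, plus the 3 elements whose complement lies outside the range.
The integers 32, …, 50 (19 of them) are such a set: any two sum to at least 32+33 = 65 > 63.
By pigeonhole, any 20th integer completes one of the 16 pairs, so 20 choices force a sum of 63.

20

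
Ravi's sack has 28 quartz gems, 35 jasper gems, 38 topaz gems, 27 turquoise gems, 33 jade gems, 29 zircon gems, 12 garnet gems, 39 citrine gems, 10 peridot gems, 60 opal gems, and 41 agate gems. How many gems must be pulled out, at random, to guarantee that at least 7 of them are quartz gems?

In the worst case for collecting quartz gems, every non-quartz gem comes out first.
There are 35 + 38 + 27 + 33 + 29 + 12 + 39 + 10 + 60 + 41 = 324 non-quartz gems altogether.
After those, each further gem must be quartz, so 324 + 7 = 331 draws guarantee 7 quartz gems.

331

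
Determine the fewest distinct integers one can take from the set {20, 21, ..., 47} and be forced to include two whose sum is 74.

19

Two chosen integers sum to 74 exactly when both halves of some pair {x, 74−x} with 27 ≤ x ≤ 74−x ≤ 47 are chosen — 10 such pairs.
The remaining 8 elements (those with no distinct partner in range) can never complete a 74-sum, so the worst case takes all of them and one from each pair: 8 + 10 = 18.
The 19th integer has to be the second member of some pair, so 18 + 1 = 19.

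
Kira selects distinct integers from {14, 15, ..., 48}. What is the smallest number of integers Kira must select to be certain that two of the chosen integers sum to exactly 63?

Group the elements by complementary pair {x, 63−x}: {15,48}, {16,47}, {17,46}, …, giving 17 two-element pairs and 1 integer whose partner 63−x falls outside [14,48].
Treating each of those 18 groups as a pigeonhole, one can pick one integer per group — 18 integers — with no two summing to 63.
The 19th integer lands in an occupied pair, forcing a sum of 63.

19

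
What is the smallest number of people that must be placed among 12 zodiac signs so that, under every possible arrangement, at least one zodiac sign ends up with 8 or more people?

With 84 people one could put exactly 7 in each of the 12 zodiac signs, and no zodiac sign would reach 8.
One more person must land in a zodiac sign that already has 7, giving it 8.
So 12 × 7 + 1 = 85 people are required.

85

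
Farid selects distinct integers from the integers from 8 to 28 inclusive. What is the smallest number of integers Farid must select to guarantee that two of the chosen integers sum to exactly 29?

Two chosen integers sum to 29 exactly when both halves of some pair {x, 29−x} with 8 ≤ x ≤ 29−x ≤ 21 are chosen — 7 such pairs.
The remaining 7 elements (those with no distinct partner in range) can never complete a 29-sum, so the worst case takes all of them and one from each pair: 7 + 7 = 14.
Pigeonhole: the 15th integer has to be the second member of some pair, so 14 + 1 = 15.

15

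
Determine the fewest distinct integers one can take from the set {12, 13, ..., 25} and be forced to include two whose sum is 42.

11

Two chosen integers sum to 42 exactly when both halves of some pair {x, 42−x} with 17 ≤ x ≤ 42−x ≤ 25 are chosen — 4 such pairs.
The remaining 6 elements (those with no distinct partner in range) can never complete a 42-sum, so the worst case takes all of them and one from each pair: 6 + 4 = 10.
By pigeonhole, the 11th integer has to be the second member of some pair, so 10 + 1 = 11.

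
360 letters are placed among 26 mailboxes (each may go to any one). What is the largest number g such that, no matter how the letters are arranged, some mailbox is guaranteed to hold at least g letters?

By the pigeonhole principle, the 26 mailboxes are the holes and the 360 letters are the pigeons.
If every mailbox held at most 13 letters, the total would be at most 26 × 13 = 338, which is less than 360.
So some mailbox holds at least ⌈360/26⌉ = 14 letters.

14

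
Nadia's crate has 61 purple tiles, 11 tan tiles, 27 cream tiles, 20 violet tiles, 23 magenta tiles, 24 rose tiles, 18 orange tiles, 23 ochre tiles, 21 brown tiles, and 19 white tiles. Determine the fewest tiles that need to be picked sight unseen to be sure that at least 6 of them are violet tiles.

In the worst case for collecting violet tiles, every non-violet tile comes out first.
There are 61 + 11 + 27 + 23 + 24 + 18 + 23 + 21 + 19 = 227 non-violet tiles altogether.
After those, each further tile must be violet, so 227 + 6 = 233 draws guarantee 6 violet tiles.

233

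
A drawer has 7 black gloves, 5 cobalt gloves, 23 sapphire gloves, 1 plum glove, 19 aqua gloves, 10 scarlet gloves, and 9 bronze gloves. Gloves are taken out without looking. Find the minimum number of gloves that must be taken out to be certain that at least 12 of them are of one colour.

An adversary could hand out at most 11 gloves per colour (5 colours run out sooner): 7 + 5 + 11 + 1 + 11 + 10 + 9 = 54 gloves and still no colour has 12.
By pigeonhole, one more glove lands in a colour already at 11, so 55 draws are enough and 54 are not.

55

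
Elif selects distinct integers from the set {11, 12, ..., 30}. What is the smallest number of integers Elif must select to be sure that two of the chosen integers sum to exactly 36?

14

Two chosen integers sum to 36 exactly when both halves of some pair {x, 36−x} with 11 ≤ x ≤ 36−x ≤ 25 are chosen — 7 such pairs.
The remaining 6 elements (those with no distinct partner in range) can never complete a 36-sum, so the worst case takes all of them and one from each pair: 6 + 7 = 13.
The 14th integer has to be the second member of some pair, so 13 + 1 = 14.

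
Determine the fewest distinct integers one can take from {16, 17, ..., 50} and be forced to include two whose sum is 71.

21

Two chosen integers sum to 71 exactly when both halves of some pair {x, 71−x} with 21 ≤ x ≤ 71−x ≤ 50 are chosen — 15 such pairs.
The remaining 5 elements (those with no distinct partner in range) can never complete a 71-sum, so the worst case takes all of them and one from each pair: 5 + 15 = 20.
By pigeonhole, the 21st integer has to be the second member of some pair, so 20 + 1 = 21.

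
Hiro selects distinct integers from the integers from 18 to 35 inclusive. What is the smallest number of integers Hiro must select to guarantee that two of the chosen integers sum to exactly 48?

Two chosen integers sum to 48 exactly when both halves of some pair {x, 48−x} with 18 ≤ x ≤ 48−x ≤ 30 are chosen — 6 such pairs.
The remaining 6 elements (those with no distinct partner in range) can never complete a 48-sum, so the worst case takes all of them and one from each pair: 6 + 6 = 12.
The 13th integer has to be the second member of some pair, so 12 + 1 = 13.

13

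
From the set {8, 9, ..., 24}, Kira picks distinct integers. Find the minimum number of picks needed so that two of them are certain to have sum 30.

Group the elements by complementary pair {x, 30−x}: {8,22}, {9,21}, {10,20}, …, giving 7 two-element pairs; the single value 15 (it cannot pair with itself since the integers are distinct); and 2 integers whose partner 30−x falls outside [8,24].
By the pigeonhole principle, treating each of those 10 groups as a pigeonhole, one can pick one integer per group — 10 integers — with no two summing to 30.
The 11th integer lands in an occupied pair, forcing a sum of 30.

11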